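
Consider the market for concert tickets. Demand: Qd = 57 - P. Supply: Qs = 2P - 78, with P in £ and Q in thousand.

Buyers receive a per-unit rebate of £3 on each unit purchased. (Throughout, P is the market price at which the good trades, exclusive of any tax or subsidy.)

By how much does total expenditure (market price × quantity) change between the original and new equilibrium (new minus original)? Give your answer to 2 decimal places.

+104.00

Before the shock: 57 - P = 2P - 78 ⇒ 135 = 3P ⇒ P = 45, Q = 12.
Since buyers' out-of-pocket price is the market price minus the rebate, the effective demand curve becomes Qd = 60 - P.
Equate the new curves: 60 - P = 2P - 78, giving 138 = 3P, P = 46, Q = 14.
Expenditure moves from 45×12 = 540 to 46×14 = 644; change = +104.00.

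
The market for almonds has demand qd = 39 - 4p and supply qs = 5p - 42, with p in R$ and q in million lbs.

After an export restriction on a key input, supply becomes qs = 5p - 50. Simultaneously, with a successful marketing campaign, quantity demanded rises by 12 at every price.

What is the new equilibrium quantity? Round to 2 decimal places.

6.11

Before the shock: 39 - 4p = 5p - 42 ⇒ 81 = 9p ⇒ p = 9, q = 3.
After the shift, demand is qd = 51 - 4p and supply is qs = 5p - 50.
Clearing the new market: 51 - 4p = 5p - 50, so p = 101/9 ≈ 11.2222 and q = 55/9 ≈ 6.1111.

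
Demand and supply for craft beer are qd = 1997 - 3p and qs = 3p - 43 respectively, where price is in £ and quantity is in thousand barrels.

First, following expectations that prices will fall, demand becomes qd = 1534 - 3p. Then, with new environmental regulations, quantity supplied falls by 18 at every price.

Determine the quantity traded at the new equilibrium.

736.5

Solve the original market: 1997 - 3p = 3p - 43, hence p = 340 and q = 977.
After the shift, demand is qd = 1534 - 3p and supply is qs = 3p - 61.
Setting them equal: 1534 - 3p = 3p - 61 → 1595 = 6p, so p = 1595/6 ≈ 265.8333 and q = 736.5.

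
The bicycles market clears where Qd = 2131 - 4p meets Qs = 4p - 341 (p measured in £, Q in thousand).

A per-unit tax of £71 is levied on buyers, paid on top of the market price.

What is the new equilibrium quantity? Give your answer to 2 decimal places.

Before the shock: 2131 - 4p = 4p - 341 ⇒ 2472 = 8p ⇒ p = 309, Q = 895.
Since buyers pay the price plus the tax, the effective demand curve becomes Qd = 1847 - 4p.
Equate the new curves: 1847 - 4p = 4p - 341, giving 2188 = 8p, p = 273.5, Q = 753.

753.00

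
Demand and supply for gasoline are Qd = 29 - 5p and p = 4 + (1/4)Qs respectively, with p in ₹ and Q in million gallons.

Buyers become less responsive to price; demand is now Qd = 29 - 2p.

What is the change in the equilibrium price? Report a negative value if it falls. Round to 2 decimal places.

Before the shock: 29 - 5p = 4p - 16 ⇒ 45 = 9p ⇒ p = 5, Q = 4.
The shock moves the curves to Qd = 29 - 2p and Qs = 4p - 16.
Setting them equal: 29 - 2p = 4p - 16 → 45 = 6p, so p = 7.5 and Q = 14.
Δp = 7.5 − 5 = +2.50.

+2.50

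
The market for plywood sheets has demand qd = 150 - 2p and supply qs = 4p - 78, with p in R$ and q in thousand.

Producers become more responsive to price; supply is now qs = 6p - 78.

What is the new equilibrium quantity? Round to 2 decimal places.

Solve the original market: 150 - 2p = 4p - 78, hence p = 38 and q = 74.
The shock moves the curves to qd = 150 - 2p and qs = 6p - 78.
Clearing the new market: 150 - 2p = 6p - 78, so p = 28.5 and q = 93.

93.00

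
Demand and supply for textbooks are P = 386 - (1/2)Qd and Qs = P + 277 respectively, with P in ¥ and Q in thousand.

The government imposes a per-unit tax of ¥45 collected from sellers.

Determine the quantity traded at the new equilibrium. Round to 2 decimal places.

412.00

Original equilibrium: 772 - 2P = P + 277 gives 495 = 3P, so P = 165 and Q = 442.
Since sellers keep the price net of the tax, the effective supply curve becomes Qs = P + 232.
Equate the new curves: 772 - 2P = P + 232, giving 540 = 3P, P = 180, Q = 412.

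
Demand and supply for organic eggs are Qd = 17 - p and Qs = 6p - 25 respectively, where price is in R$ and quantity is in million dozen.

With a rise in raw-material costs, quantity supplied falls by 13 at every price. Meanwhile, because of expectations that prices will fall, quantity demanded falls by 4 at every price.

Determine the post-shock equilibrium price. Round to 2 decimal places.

7.29

Before the shock: 17 - p = 6p - 25 ⇒ 42 = 7p ⇒ p = 6, Q = 11.
The new curves are Qd = 13 - p (demand) and Qs = 6p - 38 (supply).
Equate the new curves: 13 - p = 6p - 38, giving 51 = 7p, p = 51/7 ≈ 7.2857, Q = 40/7 ≈ 5.7143.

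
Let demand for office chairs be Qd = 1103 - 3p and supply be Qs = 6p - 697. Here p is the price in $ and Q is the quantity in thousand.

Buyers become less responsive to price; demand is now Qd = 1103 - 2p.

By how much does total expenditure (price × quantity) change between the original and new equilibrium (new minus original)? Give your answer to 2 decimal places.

+46325.00

Original equilibrium: 1103 - 3p = 6p - 697 gives 1800 = 9p, so p = 200 and Q = 503.
The new curves are Qd = 1103 - 2p (demand) and Qs = 6p - 697 (supply).
Equate the new curves: 1103 - 2p = 6p - 697, giving 1800 = 8p, p = 225, Q = 653.
Expenditure moves from 200×503 = 100600 to 225×653 = 146925; change = +46325.00.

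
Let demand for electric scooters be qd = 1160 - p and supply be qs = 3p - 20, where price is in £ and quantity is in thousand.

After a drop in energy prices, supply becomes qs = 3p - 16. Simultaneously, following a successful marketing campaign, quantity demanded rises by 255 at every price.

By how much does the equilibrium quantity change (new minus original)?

+192.25

Solve the original market: 1160 - p = 3p - 20, hence p = 295 and q = 865.
The new curves are qd = 1415 - p (demand) and qs = 3p - 16 (supply).
New equilibrium: 1415 - p = 3p - 16 ⇒ 1431 = 4p ⇒ p = 357.75, q = 1057.25.
Δq = 1057.25 − 865 = +192.25.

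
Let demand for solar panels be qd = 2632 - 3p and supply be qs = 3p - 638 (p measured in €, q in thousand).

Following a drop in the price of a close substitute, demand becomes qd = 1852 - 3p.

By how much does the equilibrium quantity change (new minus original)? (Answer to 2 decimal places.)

Initially, 2632 - 3p = 3p - 638, so 3270 = 6p and p = 545, q = 997.
With the change applied: demand qd = 1852 - 3p, supply qs = 3p - 638.
Equate the new curves: 1852 - 3p = 3p - 638, giving 2490 = 6p, p = 415, q = 607.
Δq = 607 − 997 = -390.00.

-390.00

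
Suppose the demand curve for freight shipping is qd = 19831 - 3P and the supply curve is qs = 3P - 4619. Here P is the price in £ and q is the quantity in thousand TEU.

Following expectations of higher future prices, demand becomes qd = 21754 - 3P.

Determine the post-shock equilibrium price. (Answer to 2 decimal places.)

Before the shock: 19831 - 3P = 3P - 4619 ⇒ 24450 = 6P ⇒ P = 4075, q = 7606.
The new curves are qd = 21754 - 3P (demand) and qs = 3P - 4619 (supply).
Equate the new curves: 21754 - 3P = 3P - 4619, giving 26373 = 6P, P = 4395.5, q = 8567.5.

4395.50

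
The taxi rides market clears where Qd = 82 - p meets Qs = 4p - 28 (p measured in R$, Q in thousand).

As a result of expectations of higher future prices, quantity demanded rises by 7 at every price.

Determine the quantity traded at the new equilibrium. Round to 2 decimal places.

65.60

Original equilibrium: 82 - p = 4p - 28 gives 110 = 5p, so p = 22 and Q = 60.
After the shift, demand is Qd = 89 - p and supply is Qs = 4p - 28.
Clearing the new market: 89 - p = 4p - 28, so p = 23.4 and Q = 65.6.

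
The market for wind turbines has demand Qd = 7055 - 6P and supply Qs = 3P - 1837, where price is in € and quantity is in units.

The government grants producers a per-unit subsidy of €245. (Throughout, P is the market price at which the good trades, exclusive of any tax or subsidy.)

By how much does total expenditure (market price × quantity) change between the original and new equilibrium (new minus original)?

+352065

Solve the original market: 7055 - 6P = 3P - 1837, hence P = 988 and Q = 1127.
Since sellers receive the price plus the subsidy, the effective supply curve becomes Qs = 3P - 1102.
Setting them equal: 7055 - 6P = 3P - 1102 → 8157 = 9P, so P = 2719/3 ≈ 906.3333 and Q = 1617.
Expenditure moves from 988×1127 = 1113476 to 906.3333×1617 = 1465541; change = +352065.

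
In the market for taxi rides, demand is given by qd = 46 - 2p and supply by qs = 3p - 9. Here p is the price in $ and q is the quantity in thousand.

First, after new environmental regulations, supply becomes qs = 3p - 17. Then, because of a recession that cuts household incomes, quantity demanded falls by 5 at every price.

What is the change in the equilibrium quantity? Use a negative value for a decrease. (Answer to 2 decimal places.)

Original equilibrium: 46 - 2p = 3p - 9 gives 55 = 5p, so p = 11 and q = 24.
With the change applied: demand qd = 41 - 2p, supply qs = 3p - 17.
New equilibrium: 41 - 2p = 3p - 17 ⇒ 58 = 5p ⇒ p = 11.6, q = 17.8.
Δq = 17.8 − 24 = -6.20.

-6.20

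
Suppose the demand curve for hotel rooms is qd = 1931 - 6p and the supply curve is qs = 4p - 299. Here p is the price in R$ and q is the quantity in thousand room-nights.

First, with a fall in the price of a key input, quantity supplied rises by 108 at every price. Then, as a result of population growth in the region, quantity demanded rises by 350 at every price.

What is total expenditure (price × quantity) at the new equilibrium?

Initially, 1931 - 6p = 4p - 299, so 2230 = 10p and p = 223, q = 593.
The shock moves the curves to qd = 2281 - 6p and qs = 4p - 191.
Setting them equal: 2281 - 6p = 4p - 191 → 2472 = 10p, so p = 247.2 and q = 797.8.
New expenditure = 247.2 × 797.8 = 197216.16.

197216.16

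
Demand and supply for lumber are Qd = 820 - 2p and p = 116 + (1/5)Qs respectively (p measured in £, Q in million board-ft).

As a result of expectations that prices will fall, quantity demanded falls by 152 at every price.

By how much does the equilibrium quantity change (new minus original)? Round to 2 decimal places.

-108.57

Original equilibrium: 820 - 2p = 5p - 580 gives 1400 = 7p, so p = 200 and Q = 420.
After the shift, demand is Qd = 668 - 2p and supply is Qs = 5p - 580.
New equilibrium: 668 - 2p = 5p - 580 ⇒ 1248 = 7p ⇒ p = 1248/7 ≈ 178.2857, Q = 2180/7 ≈ 311.4286.
ΔQ = 311.4286 − 420 = -108.57.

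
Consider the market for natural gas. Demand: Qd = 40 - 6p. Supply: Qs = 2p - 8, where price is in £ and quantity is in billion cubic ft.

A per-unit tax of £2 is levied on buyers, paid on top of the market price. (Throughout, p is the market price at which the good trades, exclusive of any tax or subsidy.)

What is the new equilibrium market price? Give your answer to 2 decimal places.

4.50

Before the shock: 40 - 6p = 2p - 8 ⇒ 48 = 8p ⇒ p = 6, Q = 4.
Since buyers pay the price plus the tax, the effective demand curve becomes Qd = 28 - 6p.
New equilibrium: 28 - 6p = 2p - 8 ⇒ 36 = 8p ⇒ p = 4.5, Q = 1.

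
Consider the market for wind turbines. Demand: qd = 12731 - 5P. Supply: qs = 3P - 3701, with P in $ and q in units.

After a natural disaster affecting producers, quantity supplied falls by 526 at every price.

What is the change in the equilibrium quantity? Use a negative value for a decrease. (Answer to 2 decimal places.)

Original equilibrium: 12731 - 5P = 3P - 3701 gives 16432 = 8P, so P = 2054 and q = 2461.
The new curves are qd = 12731 - 5P (demand) and qs = 3P - 4227 (supply).
Equate the new curves: 12731 - 5P = 3P - 4227, giving 16958 = 8P, P = 2119.75, q = 2132.25.
Δq = 2132.25 − 2461 = -328.75.

-328.75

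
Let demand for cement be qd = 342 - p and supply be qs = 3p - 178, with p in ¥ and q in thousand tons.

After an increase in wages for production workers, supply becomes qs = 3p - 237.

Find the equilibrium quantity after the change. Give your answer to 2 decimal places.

197.25

Initially, 342 - p = 3p - 178, so 520 = 4p and p = 130, q = 212.
The shock moves the curves to qd = 342 - p and qs = 3p - 237.
Setting them equal: 342 - p = 3p - 237 → 579 = 4p, so p = 144.75 and q = 197.25.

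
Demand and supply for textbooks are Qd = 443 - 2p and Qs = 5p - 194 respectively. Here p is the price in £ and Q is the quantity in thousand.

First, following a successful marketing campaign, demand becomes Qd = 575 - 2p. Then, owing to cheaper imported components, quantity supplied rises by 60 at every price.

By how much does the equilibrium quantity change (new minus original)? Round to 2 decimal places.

+111.43

Original equilibrium: 443 - 2p = 5p - 194 gives 637 = 7p, so p = 91 and Q = 261.
After the shift, demand is Qd = 575 - 2p and supply is Qs = 5p - 134.
Clearing the new market: 575 - 2p = 5p - 134, so p = 709/7 ≈ 101.2857 and Q = 2607/7 ≈ 372.4286.
ΔQ = 372.4286 − 261 = +111.43.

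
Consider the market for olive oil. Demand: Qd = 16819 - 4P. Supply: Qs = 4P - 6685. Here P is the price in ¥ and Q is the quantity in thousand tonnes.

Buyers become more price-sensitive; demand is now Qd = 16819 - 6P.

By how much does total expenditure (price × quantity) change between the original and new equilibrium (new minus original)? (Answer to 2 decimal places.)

-8501749.36

Original equilibrium: 16819 - 4P = 4P - 6685 gives 23504 = 8P, so P = 2938 and Q = 5067.
After the shift, demand is Qd = 16819 - 6P and supply is Qs = 4P - 6685.
Equate the new curves: 16819 - 6P = 4P - 6685, giving 23504 = 10P, P = 2350.4, Q = 2716.6.
Expenditure moves from 2938×5067 = 14886846 to 2350.4×2716.6 = 6385096.64; change = -8501749.36.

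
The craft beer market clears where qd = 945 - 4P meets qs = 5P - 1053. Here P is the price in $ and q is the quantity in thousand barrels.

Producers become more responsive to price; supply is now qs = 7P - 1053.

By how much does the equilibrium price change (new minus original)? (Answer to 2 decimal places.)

-40.36

Original equilibrium: 945 - 4P = 5P - 1053 gives 1998 = 9P, so P = 222 and q = 57.
The shock moves the curves to qd = 945 - 4P and qs = 7P - 1053.
New equilibrium: 945 - 4P = 7P - 1053 ⇒ 1998 = 11P ⇒ P = 1998/11 ≈ 181.6364, q = 2403/11 ≈ 218.4545.
ΔP = 181.6364 − 222 = -40.36.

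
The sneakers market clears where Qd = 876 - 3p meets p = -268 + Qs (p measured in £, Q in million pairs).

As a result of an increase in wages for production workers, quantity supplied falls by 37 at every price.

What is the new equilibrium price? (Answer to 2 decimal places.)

161.25

Original equilibrium: 876 - 3p = p + 268 gives 608 = 4p, so p = 152 and Q = 420.
The shock moves the curves to Qd = 876 - 3p and Qs = p + 231.
New equilibrium: 876 - 3p = p + 231 ⇒ 645 = 4p ⇒ p = 161.25, Q = 392.25.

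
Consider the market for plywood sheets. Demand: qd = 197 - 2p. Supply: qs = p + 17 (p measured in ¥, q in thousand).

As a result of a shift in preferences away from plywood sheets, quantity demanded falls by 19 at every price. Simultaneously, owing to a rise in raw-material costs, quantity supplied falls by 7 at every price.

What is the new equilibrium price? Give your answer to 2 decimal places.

Initially, 197 - 2p = p + 17, so 180 = 3p and p = 60, q = 77.
After the shift, demand is qd = 178 - 2p and supply is qs = p + 10.
Clearing the new market: 178 - 2p = p + 10, so p = 56 and q = 66.

56.00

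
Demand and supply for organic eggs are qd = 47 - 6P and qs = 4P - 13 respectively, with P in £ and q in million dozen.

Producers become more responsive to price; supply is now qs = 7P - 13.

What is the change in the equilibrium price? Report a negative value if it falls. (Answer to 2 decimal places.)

-1.38

Solve the original market: 47 - 6P = 4P - 13, hence P = 6 and q = 11.
With the change applied: demand qd = 47 - 6P, supply qs = 7P - 13.
Setting them equal: 47 - 6P = 7P - 13 → 60 = 13P, so P = 60/13 ≈ 4.6154 and q = 251/13 ≈ 19.3077.
ΔP = 4.6154 − 6 = -1.38.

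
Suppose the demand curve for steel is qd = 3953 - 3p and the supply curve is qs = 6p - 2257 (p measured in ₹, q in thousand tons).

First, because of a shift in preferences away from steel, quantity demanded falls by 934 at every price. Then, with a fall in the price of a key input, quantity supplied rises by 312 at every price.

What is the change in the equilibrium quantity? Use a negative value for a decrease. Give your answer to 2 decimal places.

-518.67

Solve the original market: 3953 - 3p = 6p - 2257, hence p = 690 and q = 1883.
With the change applied: demand qd = 3019 - 3p, supply qs = 6p - 1945.
Equate the new curves: 3019 - 3p = 6p - 1945, giving 4964 = 9p, p = 4964/9 ≈ 551.5556, q = 4093/3 ≈ 1364.3333.
Δq = 1364.3333 − 1883 = -518.67.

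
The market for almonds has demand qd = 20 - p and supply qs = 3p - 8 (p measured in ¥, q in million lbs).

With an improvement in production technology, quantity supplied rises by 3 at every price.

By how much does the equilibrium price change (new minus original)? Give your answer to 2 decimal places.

-0.75

Solve the original market: 20 - p = 3p - 8, hence p = 7 and q = 13.
The new curves are qd = 20 - p (demand) and qs = 3p - 5 (supply).
New equilibrium: 20 - p = 3p - 5 ⇒ 25 = 4p ⇒ p = 6.25, q = 13.75.
Δp = 6.25 − 7 = -0.75.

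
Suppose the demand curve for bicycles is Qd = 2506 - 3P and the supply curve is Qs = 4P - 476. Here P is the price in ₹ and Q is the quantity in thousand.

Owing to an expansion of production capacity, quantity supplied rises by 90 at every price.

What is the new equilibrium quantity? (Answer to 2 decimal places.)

Original equilibrium: 2506 - 3P = 4P - 476 gives 2982 = 7P, so P = 426 and Q = 1228.
After the shift, demand is Qd = 2506 - 3P and supply is Qs = 4P - 386.
Clearing the new market: 2506 - 3P = 4P - 386, so P = 2892/7 ≈ 413.1429 and Q = 8866/7 ≈ 1266.5714.

1266.57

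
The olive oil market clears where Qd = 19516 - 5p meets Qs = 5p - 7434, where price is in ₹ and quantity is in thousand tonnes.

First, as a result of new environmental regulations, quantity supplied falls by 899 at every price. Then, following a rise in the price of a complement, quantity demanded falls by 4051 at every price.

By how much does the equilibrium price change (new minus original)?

-315.2

Original equilibrium: 19516 - 5p = 5p - 7434 gives 26950 = 10p, so p = 2695 and Q = 6041.
With the change applied: demand Qd = 15465 - 5p, supply Qs = 5p - 8333.
Equate the new curves: 15465 - 5p = 5p - 8333, giving 23798 = 10p, p = 2379.8, Q = 3566.
Δp = 2379.8 − 2695 = -315.2.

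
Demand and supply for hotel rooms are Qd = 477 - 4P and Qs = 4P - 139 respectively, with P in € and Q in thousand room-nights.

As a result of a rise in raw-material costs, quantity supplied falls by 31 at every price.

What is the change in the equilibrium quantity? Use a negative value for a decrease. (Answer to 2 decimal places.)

Original equilibrium: 477 - 4P = 4P - 139 gives 616 = 8P, so P = 77 and Q = 169.
After the shift, demand is Qd = 477 - 4P and supply is Qs = 4P - 170.
Setting them equal: 477 - 4P = 4P - 170 → 647 = 8P, so P = 80.875 and Q = 153.5.
ΔQ = 153.5 − 169 = -15.50.

-15.50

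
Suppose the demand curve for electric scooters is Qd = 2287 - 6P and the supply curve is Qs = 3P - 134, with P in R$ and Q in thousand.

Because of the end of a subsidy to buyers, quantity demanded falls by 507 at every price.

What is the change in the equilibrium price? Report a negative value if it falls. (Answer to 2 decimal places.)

Initially, 2287 - 6P = 3P - 134, so 2421 = 9P and P = 269, Q = 673.
The shock moves the curves to Qd = 1780 - 6P and Qs = 3P - 134.
New equilibrium: 1780 - 6P = 3P - 134 ⇒ 1914 = 9P ⇒ P = 638/3 ≈ 212.6667, Q = 504.
ΔP = 212.6667 − 269 = -56.33.

-56.33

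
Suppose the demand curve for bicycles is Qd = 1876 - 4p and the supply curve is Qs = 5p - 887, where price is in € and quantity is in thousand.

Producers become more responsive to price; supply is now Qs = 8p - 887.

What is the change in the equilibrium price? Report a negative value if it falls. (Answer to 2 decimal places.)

Initially, 1876 - 4p = 5p - 887, so 2763 = 9p and p = 307, Q = 648.
The new curves are Qd = 1876 - 4p (demand) and Qs = 8p - 887 (supply).
Equate the new curves: 1876 - 4p = 8p - 887, giving 2763 = 12p, p = 230.25, Q = 955.
Δp = 230.25 − 307 = -76.75.

-76.75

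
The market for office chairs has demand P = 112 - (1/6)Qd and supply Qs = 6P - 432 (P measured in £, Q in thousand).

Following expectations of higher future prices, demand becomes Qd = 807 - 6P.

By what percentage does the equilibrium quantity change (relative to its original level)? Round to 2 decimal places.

+56.25

Solve the original market: 672 - 6P = 6P - 432, hence P = 92 and Q = 120.
With the change applied: demand Qd = 807 - 6P, supply Qs = 6P - 432.
Setting them equal: 807 - 6P = 6P - 432 → 1239 = 12P, so P = 103.25 and Q = 187.5.
%ΔQ = (187.5 − 120) / 120 × 100 = +56.25%.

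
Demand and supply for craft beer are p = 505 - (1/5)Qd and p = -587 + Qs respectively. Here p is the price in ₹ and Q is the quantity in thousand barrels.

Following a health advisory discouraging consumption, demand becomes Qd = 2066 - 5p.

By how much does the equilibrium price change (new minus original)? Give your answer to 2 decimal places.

-76.50

Before the shock: 2525 - 5p = p + 587 ⇒ 1938 = 6p ⇒ p = 323, Q = 910.
The shock moves the curves to Qd = 2066 - 5p and Qs = p + 587.
Setting them equal: 2066 - 5p = p + 587 → 1479 = 6p, so p = 246.5 and Q = 833.5.
Δp = 246.5 − 323 = -76.50.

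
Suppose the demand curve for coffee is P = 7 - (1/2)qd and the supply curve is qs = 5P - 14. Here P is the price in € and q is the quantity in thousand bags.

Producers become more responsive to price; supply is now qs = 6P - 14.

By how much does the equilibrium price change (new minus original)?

-0.5

Original equilibrium: 14 - 2P = 5P - 14 gives 28 = 7P, so P = 4 and q = 6.
The shock moves the curves to qd = 14 - 2P and qs = 6P - 14.
Equate the new curves: 14 - 2P = 6P - 14, giving 28 = 8P, P = 3.5, q = 7.
ΔP = 3.5 − 4 = -0.5.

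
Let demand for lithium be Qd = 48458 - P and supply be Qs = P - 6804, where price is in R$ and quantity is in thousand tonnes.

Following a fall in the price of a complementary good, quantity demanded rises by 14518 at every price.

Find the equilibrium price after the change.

Before the shock: 48458 - P = P - 6804 ⇒ 55262 = 2P ⇒ P = 27631, Q = 20827.
With the change applied: demand Qd = 62976 - P, supply Qs = P - 6804.
Setting them equal: 62976 - P = P - 6804 → 69780 = 2P, so P = 34890 and Q = 28086.

34890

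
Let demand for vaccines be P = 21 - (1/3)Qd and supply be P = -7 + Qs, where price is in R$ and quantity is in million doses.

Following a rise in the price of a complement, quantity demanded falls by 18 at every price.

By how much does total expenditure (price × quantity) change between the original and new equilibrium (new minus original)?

-137.25

Solve the original market: 63 - 3P = P + 7, hence P = 14 and Q = 21.
The shock moves the curves to Qd = 45 - 3P and Qs = P + 7.
Setting them equal: 45 - 3P = P + 7 → 38 = 4P, so P = 9.5 and Q = 16.5.
Expenditure moves from 14×21 = 294 to 9.5×16.5 = 156.75; change = -137.25.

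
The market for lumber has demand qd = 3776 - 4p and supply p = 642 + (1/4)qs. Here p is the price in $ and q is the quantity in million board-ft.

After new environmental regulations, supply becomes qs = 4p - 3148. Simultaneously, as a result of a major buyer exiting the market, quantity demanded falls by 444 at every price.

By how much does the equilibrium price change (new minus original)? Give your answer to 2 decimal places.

Initially, 3776 - 4p = 4p - 2568, so 6344 = 8p and p = 793, q = 604.
The new curves are qd = 3332 - 4p (demand) and qs = 4p - 3148 (supply).
Setting them equal: 3332 - 4p = 4p - 3148 → 6480 = 8p, so p = 810 and q = 92.
Δp = 810 − 793 = +17.00.

+17.00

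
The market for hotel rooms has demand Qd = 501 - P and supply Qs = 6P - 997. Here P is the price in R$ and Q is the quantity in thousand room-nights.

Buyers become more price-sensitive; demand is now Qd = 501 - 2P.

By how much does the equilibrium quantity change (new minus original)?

-160.5

Original equilibrium: 501 - P = 6P - 997 gives 1498 = 7P, so P = 214 and Q = 287.
After the shift, demand is Qd = 501 - 2P and supply is Qs = 6P - 997.
Clearing the new market: 501 - 2P = 6P - 997, so P = 187.25 and Q = 126.5.
ΔQ = 126.5 − 287 = -160.5.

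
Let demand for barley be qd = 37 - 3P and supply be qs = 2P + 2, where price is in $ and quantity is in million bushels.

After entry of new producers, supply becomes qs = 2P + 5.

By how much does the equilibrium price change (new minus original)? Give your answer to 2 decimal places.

Initially, 37 - 3P = 2P + 2, so 35 = 5P and P = 7, q = 16.
The shock moves the curves to qd = 37 - 3P and qs = 2P + 5.
Clearing the new market: 37 - 3P = 2P + 5, so P = 6.4 and q = 17.8.
ΔP = 6.4 − 7 = -0.60.

-0.60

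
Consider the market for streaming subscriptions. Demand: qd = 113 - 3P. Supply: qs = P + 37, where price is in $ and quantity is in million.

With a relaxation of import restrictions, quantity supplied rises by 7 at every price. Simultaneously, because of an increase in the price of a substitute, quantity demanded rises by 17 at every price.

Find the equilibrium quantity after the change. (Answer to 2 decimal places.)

65.50

Before the shock: 113 - 3P = P + 37 ⇒ 76 = 4P ⇒ P = 19, q = 56.
With the change applied: demand qd = 130 - 3P, supply qs = P + 44.
New equilibrium: 130 - 3P = P + 44 ⇒ 86 = 4P ⇒ P = 21.5, q = 65.5.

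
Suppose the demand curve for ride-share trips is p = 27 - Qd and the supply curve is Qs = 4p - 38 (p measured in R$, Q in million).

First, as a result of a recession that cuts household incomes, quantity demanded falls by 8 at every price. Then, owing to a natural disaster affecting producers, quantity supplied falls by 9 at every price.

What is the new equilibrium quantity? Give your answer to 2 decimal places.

Solve the original market: 27 - p = 4p - 38, hence p = 13 and Q = 14.
With the change applied: demand Qd = 19 - p, supply Qs = 4p - 47.
New equilibrium: 19 - p = 4p - 47 ⇒ 66 = 5p ⇒ p = 13.2, Q = 5.8.

5.80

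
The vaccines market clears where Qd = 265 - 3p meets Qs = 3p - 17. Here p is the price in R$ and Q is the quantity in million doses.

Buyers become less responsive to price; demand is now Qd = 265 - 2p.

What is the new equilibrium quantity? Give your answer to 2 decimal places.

Before the shock: 265 - 3p = 3p - 17 ⇒ 282 = 6p ⇒ p = 47, Q = 124.
The new curves are Qd = 265 - 2p (demand) and Qs = 3p - 17 (supply).
Clearing the new market: 265 - 2p = 3p - 17, so p = 56.4 and Q = 152.2.

152.20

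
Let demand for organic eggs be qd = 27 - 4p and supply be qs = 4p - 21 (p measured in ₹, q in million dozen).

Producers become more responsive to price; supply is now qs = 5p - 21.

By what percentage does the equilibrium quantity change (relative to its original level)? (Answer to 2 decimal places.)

Before the shock: 27 - 4p = 4p - 21 ⇒ 48 = 8p ⇒ p = 6, q = 3.
With the change applied: demand qd = 27 - 4p, supply qs = 5p - 21.
New equilibrium: 27 - 4p = 5p - 21 ⇒ 48 = 9p ⇒ p = 16/3 ≈ 5.3333, q = 17/3 ≈ 5.6667.
%Δq = (5.6667 − 3) / 3 × 100 = +88.89%.

+88.89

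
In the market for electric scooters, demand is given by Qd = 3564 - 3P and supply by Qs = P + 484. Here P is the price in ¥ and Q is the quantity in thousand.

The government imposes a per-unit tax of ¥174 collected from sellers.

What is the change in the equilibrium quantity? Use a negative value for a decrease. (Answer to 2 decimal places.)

-130.50

Original equilibrium: 3564 - 3P = P + 484 gives 3080 = 4P, so P = 770 and Q = 1254.
Since sellers keep the price net of the tax, the effective supply curve becomes Qs = P + 310.
Clearing the new market: 3564 - 3P = P + 310, so P = 813.5 and Q = 1123.5.
ΔQ = 1123.5 − 1254 = -130.50.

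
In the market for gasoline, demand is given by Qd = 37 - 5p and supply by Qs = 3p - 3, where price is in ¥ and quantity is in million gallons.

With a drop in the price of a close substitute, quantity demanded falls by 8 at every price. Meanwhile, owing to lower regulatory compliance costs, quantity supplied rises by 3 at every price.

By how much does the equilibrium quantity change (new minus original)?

-1.125

Initially, 37 - 5p = 3p - 3, so 40 = 8p and p = 5, Q = 12.
The shock moves the curves to Qd = 29 - 5p and Qs = 3p.
Setting them equal: 29 - 5p = 3p → 29 = 8p, so p = 3.625 and Q = 10.875.
ΔQ = 10.875 − 12 = -1.125.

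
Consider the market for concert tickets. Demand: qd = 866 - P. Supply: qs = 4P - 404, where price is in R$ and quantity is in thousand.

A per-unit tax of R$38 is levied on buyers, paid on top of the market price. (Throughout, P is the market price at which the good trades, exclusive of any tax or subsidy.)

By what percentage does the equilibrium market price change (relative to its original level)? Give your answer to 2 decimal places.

Solve the original market: 866 - P = 4P - 404, hence P = 254 and q = 612.
Since buyers pay the price plus the tax, the effective demand curve becomes qd = 828 - P.
New equilibrium: 828 - P = 4P - 404 ⇒ 1232 = 5P ⇒ P = 246.4, q = 581.6.
%ΔP = (246.4 − 254) / 254 × 100 = -2.99%.

-2.99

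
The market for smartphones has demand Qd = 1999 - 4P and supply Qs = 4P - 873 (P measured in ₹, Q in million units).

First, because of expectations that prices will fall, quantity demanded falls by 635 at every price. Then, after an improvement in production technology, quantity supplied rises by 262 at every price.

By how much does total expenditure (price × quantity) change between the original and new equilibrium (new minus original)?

-109168.5625

Solve the original market: 1999 - 4P = 4P - 873, hence P = 359 and Q = 563.
The new curves are Qd = 1364 - 4P (demand) and Qs = 4P - 611 (supply).
Clearing the new market: 1364 - 4P = 4P - 611, so P = 246.875 and Q = 376.5.
Expenditure moves from 359×563 = 202117 to 246.875×376.5 = 92948.4375; change = -109168.5625.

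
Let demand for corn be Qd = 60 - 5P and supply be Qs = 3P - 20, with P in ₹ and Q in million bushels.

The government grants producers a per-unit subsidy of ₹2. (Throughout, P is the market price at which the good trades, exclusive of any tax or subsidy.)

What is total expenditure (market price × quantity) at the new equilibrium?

Solve the original market: 60 - 5P = 3P - 20, hence P = 10 and Q = 10.
Since sellers receive the price plus the subsidy, the effective supply curve becomes Qs = 3P - 14.
New equilibrium: 60 - 5P = 3P - 14 ⇒ 74 = 8P ⇒ P = 9.25, Q = 13.75.
New expenditure = 9.25 × 13.75 = 127.1875.

127.1875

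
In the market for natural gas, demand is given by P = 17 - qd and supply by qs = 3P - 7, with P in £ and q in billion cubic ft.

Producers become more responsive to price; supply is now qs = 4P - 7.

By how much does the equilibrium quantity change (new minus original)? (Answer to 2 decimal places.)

Before the shock: 17 - P = 3P - 7 ⇒ 24 = 4P ⇒ P = 6, q = 11.
The shock moves the curves to qd = 17 - P and qs = 4P - 7.
Setting them equal: 17 - P = 4P - 7 → 24 = 5P, so P = 4.8 and q = 12.2.
Δq = 12.2 − 11 = +1.20.

+1.20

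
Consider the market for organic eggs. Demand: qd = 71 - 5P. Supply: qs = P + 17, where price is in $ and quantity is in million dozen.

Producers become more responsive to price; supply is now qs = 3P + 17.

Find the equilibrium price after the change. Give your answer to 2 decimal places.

Solve the original market: 71 - 5P = P + 17, hence P = 9 and q = 26.
With the change applied: demand qd = 71 - 5P, supply qs = 3P + 17.
New equilibrium: 71 - 5P = 3P + 17 ⇒ 54 = 8P ⇒ P = 6.75, q = 37.25.

6.75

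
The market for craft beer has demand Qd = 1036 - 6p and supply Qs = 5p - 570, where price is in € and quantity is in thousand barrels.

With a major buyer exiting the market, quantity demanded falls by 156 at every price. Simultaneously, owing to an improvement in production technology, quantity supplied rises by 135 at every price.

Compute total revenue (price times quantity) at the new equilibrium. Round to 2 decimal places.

19453.31

Before the shock: 1036 - 6p = 5p - 570 ⇒ 1606 = 11p ⇒ p = 146, Q = 160.
With the change applied: demand Qd = 880 - 6p, supply Qs = 5p - 435.
Equate the new curves: 880 - 6p = 5p - 435, giving 1315 = 11p, p = 1315/11 ≈ 119.5455, Q = 1790/11 ≈ 162.7273.
New expenditure = 119.5455 × 162.7273 = 19453.31.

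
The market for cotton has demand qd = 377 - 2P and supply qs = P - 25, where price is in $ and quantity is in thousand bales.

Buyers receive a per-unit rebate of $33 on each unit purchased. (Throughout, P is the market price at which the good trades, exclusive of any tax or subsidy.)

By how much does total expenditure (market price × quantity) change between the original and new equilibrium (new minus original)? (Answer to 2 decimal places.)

Solve the original market: 377 - 2P = P - 25, hence P = 134 and q = 109.
Since buyers' out-of-pocket price is the market price minus the rebate, the effective demand curve becomes qd = 443 - 2P.
Equate the new curves: 443 - 2P = P - 25, giving 468 = 3P, P = 156, q = 131.
Expenditure moves from 134×109 = 14606 to 156×131 = 20436; change = +5830.00.

+5830.00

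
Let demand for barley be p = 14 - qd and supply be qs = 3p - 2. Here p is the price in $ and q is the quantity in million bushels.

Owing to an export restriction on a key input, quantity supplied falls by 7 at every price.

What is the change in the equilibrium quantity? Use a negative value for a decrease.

Solve the original market: 14 - p = 3p - 2, hence p = 4 and q = 10.
The shock moves the curves to qd = 14 - p and qs = 3p - 9.
Setting them equal: 14 - p = 3p - 9 → 23 = 4p, so p = 5.75 and q = 8.25.
Δq = 8.25 − 10 = -1.75.

-1.75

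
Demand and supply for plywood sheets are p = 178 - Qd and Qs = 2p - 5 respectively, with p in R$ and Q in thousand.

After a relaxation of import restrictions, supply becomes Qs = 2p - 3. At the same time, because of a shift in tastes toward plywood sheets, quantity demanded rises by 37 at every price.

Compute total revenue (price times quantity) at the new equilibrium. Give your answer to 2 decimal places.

Initially, 178 - p = 2p - 5, so 183 = 3p and p = 61, Q = 117.
The shock moves the curves to Qd = 215 - p and Qs = 2p - 3.
Equate the new curves: 215 - p = 2p - 3, giving 218 = 3p, p = 218/3 ≈ 72.6667, Q = 427/3 ≈ 142.3333.
New expenditure = 72.6667 × 142.3333 = 10342.89.

10342.89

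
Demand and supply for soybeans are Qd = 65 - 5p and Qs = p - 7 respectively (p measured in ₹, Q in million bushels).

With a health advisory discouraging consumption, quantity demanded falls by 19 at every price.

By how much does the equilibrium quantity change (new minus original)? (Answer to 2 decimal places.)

-3.17

Solve the original market: 65 - 5p = p - 7, hence p = 12 and Q = 5.
With the change applied: demand Qd = 46 - 5p, supply Qs = p - 7.
Clearing the new market: 46 - 5p = p - 7, so p = 53/6 ≈ 8.8333 and Q = 11/6 ≈ 1.8333.
ΔQ = 1.8333 − 5 = -3.17.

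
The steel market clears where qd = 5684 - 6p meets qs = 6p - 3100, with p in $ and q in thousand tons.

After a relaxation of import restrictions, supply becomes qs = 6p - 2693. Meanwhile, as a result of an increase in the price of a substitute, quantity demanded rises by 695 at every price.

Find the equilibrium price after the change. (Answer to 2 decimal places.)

756.00

Before the shock: 5684 - 6p = 6p - 3100 ⇒ 8784 = 12p ⇒ p = 732, q = 1292.
With the change applied: demand qd = 6379 - 6p, supply qs = 6p - 2693.
Equate the new curves: 6379 - 6p = 6p - 2693, giving 9072 = 12p, p = 756, q = 1843.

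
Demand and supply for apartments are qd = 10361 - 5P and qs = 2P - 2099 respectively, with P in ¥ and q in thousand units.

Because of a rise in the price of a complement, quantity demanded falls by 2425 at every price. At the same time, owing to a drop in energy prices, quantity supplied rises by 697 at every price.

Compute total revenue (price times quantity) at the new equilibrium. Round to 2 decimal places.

Original equilibrium: 10361 - 5P = 2P - 2099 gives 12460 = 7P, so P = 1780 and q = 1461.
The new curves are qd = 7936 - 5P (demand) and qs = 2P - 1402 (supply).
Equate the new curves: 7936 - 5P = 2P - 1402, giving 9338 = 7P, P = 1334, q = 1266.
New expenditure = 1334 × 1266 = 1688844.00.

1688844.00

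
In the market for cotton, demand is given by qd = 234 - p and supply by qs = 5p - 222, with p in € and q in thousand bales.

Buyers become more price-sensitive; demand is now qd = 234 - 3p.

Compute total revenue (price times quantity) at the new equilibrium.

3591

Before the shock: 234 - p = 5p - 222 ⇒ 456 = 6p ⇒ p = 76, q = 158.
The shock moves the curves to qd = 234 - 3p and qs = 5p - 222.
Setting them equal: 234 - 3p = 5p - 222 → 456 = 8p, so p = 57 and q = 63.
New expenditure = 57 × 63 = 3591.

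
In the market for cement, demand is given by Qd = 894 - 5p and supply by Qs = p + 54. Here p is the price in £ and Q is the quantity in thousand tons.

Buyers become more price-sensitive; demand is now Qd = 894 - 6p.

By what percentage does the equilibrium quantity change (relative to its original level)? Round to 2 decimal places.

-10.31

Before the shock: 894 - 5p = p + 54 ⇒ 840 = 6p ⇒ p = 140, Q = 194.
With the change applied: demand Qd = 894 - 6p, supply Qs = p + 54.
Clearing the new market: 894 - 6p = p + 54, so p = 120 and Q = 174.
%ΔQ = (174 − 194) / 194 × 100 = -10.31%.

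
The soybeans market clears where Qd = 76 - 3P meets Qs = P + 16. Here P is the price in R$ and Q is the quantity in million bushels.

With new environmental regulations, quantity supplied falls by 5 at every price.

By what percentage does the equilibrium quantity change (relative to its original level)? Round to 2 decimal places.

Before the shock: 76 - 3P = P + 16 ⇒ 60 = 4P ⇒ P = 15, Q = 31.
With the change applied: demand Qd = 76 - 3P, supply Qs = P + 11.
Setting them equal: 76 - 3P = P + 11 → 65 = 4P, so P = 16.25 and Q = 27.25.
%ΔQ = (27.25 − 31) / 31 × 100 = -12.10%.

-12.10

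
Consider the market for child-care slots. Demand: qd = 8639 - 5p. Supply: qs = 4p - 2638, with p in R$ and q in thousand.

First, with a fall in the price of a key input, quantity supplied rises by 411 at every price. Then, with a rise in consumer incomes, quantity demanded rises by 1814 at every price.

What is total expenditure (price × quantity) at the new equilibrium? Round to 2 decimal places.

4802276.05

Solve the original market: 8639 - 5p = 4p - 2638, hence p = 1253 and q = 2374.
With the change applied: demand qd = 10453 - 5p, supply qs = 4p - 2227.
Clearing the new market: 10453 - 5p = 4p - 2227, so p = 12680/9 ≈ 1408.8889 and q = 30677/9 ≈ 3408.5556.
New expenditure = 1408.8889 × 3408.5556 = 4802276.05.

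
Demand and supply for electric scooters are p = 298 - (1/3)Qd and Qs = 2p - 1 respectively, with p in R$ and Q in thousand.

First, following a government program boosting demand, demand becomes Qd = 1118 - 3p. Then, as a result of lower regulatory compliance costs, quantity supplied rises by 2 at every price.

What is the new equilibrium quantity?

447.8

Before the shock: 894 - 3p = 2p - 1 ⇒ 895 = 5p ⇒ p = 179, Q = 357.
The new curves are Qd = 1118 - 3p (demand) and Qs = 2p + 1 (supply).
Equate the new curves: 1118 - 3p = 2p + 1, giving 1117 = 5p, p = 223.4, Q = 447.8.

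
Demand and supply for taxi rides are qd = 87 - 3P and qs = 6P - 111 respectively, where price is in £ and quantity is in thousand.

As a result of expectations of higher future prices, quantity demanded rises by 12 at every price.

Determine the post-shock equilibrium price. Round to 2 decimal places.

23.33

Original equilibrium: 87 - 3P = 6P - 111 gives 198 = 9P, so P = 22 and q = 21.
The shock moves the curves to qd = 99 - 3P and qs = 6P - 111.
New equilibrium: 99 - 3P = 6P - 111 ⇒ 210 = 9P ⇒ P = 70/3 ≈ 23.3333, q = 29.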